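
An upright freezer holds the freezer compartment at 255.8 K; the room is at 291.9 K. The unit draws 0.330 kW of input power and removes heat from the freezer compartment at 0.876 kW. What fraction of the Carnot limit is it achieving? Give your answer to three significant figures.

0.375

COP_actual = Q̇_C/Ẇ = 0.8760/0.3300 = 2.655.
The reservoir spacing is ΔT = 291.9 − 255.8 = 36.10 K.
COP_Carnot = T_C/ΔT = 255.80/36.10 = 7.086.
η_II = COP_actual/COP_Carnot = 2.655/7.086 = 0.3746.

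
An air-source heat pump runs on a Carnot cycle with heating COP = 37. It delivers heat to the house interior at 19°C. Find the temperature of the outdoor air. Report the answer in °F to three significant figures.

52.0 °F

COP_HP = T_H/(T_H − T_C) gives T_H − T_C = T_H/COP.
With T_H = 292.15 K, T_C = 292.15 × (1 − 1/37) = 284.25 K.
Converting, 284.25 K = 51.99°F.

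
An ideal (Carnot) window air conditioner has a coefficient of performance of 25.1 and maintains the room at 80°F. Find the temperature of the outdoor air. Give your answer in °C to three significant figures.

38.6 °C

COP_R = T_C/(T_H − T_C) gives T_H − T_C = T_C/COP.
With T_C = 299.82 K, T_H = 299.82 × (1 + 1/25.1) = 311.76 K.
Converting, 311.76 K = 38.61°C.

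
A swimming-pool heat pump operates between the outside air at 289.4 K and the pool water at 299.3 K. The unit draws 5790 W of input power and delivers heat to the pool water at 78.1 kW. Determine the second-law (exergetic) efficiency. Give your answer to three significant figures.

Converting, Q̇_H = 78.10 kW = 78100 W, so COP_actual = Q̇_H/Ẇ = 78100/5790 = 13.49.
The reservoir spacing is ΔT = 299.3 − 289.4 = 9.900 K.
COP_Carnot = T_H/ΔT = 299.30/9.900 = 30.23.
η_II = COP_actual/COP_Carnot = 13.49/30.23 = 0.4462.

0.446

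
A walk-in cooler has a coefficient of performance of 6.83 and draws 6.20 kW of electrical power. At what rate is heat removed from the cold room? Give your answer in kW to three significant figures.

Q̇_C = COP × Ẇ = 6.83 × 6.200 = 42.35 kW.

42.3 kW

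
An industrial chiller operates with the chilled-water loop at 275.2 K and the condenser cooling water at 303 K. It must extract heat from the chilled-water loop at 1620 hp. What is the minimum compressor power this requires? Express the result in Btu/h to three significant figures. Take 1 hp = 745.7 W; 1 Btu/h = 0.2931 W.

416000 Btu/h

The reservoir spacing is ΔT = 303 − 275.2 = 27.80 K.
COP_Carnot = T_C/ΔT = 275.20/27.80 = 9.899.
Ẇ_min = Q̇/COP_Carnot = 1620/9.899 = 163.6 hp = 416400 Btu/h.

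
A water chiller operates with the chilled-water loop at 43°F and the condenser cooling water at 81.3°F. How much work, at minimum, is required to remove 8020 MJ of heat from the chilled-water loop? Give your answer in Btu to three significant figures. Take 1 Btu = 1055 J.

In absolute terms T_C = 279.26 K and T_H = 300.54 K, so ΔT = 21.28 K.
The reversible limit is COP_R = T_C/ΔT = 13.12, so W_min = Q_C/COP = Q_C·ΔT/T_C.
W_min = 8020 × 21.28/279.26 = 611.1 MJ = 579200 Btu.

579000 Btu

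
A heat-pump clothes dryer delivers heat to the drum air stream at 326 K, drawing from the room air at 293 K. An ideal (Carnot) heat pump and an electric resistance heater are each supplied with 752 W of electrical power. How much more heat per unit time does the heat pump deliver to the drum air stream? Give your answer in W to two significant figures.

The reservoir spacing is ΔT = 326 − 293 = 33.00 K.
COP_Carnot = T_H/ΔT = 326.00/33.00 = 9.879.
The heat pump delivers Q̇_H = COP × Ẇ = 7429 W; the resistance heater delivers Ẇ = 752.0 W.
Extra = (COP − 1)·Ẇ = 6677 W.

6700 W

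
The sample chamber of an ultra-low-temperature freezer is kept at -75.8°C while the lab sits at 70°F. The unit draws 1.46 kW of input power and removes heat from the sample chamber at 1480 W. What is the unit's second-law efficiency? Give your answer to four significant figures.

Converting, Q̇_C = 1480 W = 1.480 kW, so COP_actual = Q̇_C/Ẇ = 1.480/1.460 = 1.014.
In absolute terms T_C = 197.35 K and T_H = 294.26 K, so ΔT = 96.91 K.
COP_Carnot = T_C/ΔT = 197.35/96.91 = 2.036.
η_II = COP_actual/COP_Carnot = 1.014/2.036 = 0.4978.

0.4978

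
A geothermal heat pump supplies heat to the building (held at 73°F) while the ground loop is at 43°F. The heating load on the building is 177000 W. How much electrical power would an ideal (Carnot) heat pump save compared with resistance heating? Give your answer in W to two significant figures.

In absolute terms T_C = 279.26 K and T_H = 295.93 K, so ΔT = 16.67 K.
COP_Carnot = T_H/ΔT = 295.93/16.67 = 17.76.
Resistance heating needs Ẇ_res = Q̇_H = 177000 W; the reversible heat pump needs only Ẇ_hp = Q̇_H/COP = 9969 W.
Saving = 177000 − 9969 = 167000 W.

170000 W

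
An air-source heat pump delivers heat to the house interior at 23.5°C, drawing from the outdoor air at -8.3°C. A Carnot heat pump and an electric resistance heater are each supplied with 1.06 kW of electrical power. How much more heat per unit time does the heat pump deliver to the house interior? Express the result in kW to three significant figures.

In absolute terms T_C = 264.85 K and T_H = 296.65 K, so ΔT = 31.80 K.
COP_Carnot = T_H/ΔT = 296.65/31.80 = 9.329.
The heat pump delivers Q̇_H = COP × Ẇ = 9.888 kW; the resistance heater delivers Ẇ = 1.060 kW.
Extra = (COP − 1)·Ẇ = 8.828 kW.

8.83 kW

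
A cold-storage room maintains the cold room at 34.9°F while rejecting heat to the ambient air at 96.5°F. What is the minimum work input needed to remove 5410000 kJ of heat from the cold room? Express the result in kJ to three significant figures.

674000 kJ

In absolute terms T_C = 274.76 K and T_H = 308.98 K, so ΔT = 34.22 K.
The reversible limit is COP_R = T_C/ΔT = 8.029, so W_min = Q_C/COP = Q_C·ΔT/T_C.
W_min = 5410000 × 34.22/274.76 = 673800 kJ.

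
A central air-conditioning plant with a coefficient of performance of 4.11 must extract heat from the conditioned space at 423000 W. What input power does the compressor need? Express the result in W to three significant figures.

103000 W

Ẇ = Q̇_C/COP = 423000/4.11 = 102900 W.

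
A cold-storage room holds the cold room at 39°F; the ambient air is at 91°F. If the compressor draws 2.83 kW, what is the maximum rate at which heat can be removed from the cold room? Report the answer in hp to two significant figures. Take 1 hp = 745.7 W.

36 hp

In absolute terms T_C = 277.04 K and T_H = 305.93 K, so ΔT = 28.89 K.
COP_Carnot = T_C/ΔT = 277.04/28.89 = 9.590.
Q̇_max = COP_Carnot × Ẇ = 9.590 × 2.830 kW = 27.14 kW = 36.39 hp.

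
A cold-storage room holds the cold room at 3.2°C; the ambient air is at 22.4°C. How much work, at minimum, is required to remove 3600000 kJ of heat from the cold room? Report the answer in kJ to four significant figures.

In absolute terms T_C = 276.35 K and T_H = 295.55 K, so ΔT = 19.20 K.
The reversible limit is COP_R = T_C/ΔT = 14.39, so W_min = Q_C/COP = Q_C·ΔT/T_C.
W_min = 3600000 × 19.20/276.35 = 250100 kJ.

250100 kJ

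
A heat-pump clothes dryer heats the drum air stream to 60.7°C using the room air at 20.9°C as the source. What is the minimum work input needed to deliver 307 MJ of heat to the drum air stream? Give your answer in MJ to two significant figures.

In absolute terms T_C = 294.05 K and T_H = 333.85 K, so ΔT = 39.80 K.
The reversible limit is COP_HP = T_H/ΔT = 8.388, so W_min = Q_H/COP = Q_H·ΔT/T_H.
W_min = 307.0 × 39.80/333.85 = 36.60 MJ.

37 MJ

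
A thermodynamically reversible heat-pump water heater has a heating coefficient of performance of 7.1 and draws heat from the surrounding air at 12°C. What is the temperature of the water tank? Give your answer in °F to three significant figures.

COP_HP = T_H/(T_H − T_C) rearranges to T_H = COP·T_C/(COP − 1).
With T_C = 285.15 K, T_H = 7.1 × 285.15/6.100 = 331.90 K.
Converting, 331.90 K = 137.74°F.

138 °F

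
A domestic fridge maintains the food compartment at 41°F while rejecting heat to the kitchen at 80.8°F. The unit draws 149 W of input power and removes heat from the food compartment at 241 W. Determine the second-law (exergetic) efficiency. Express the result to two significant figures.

COP_actual = Q̇_C/Ẇ = 241.0/149.0 = 1.617.
In absolute terms T_C = 278.15 K and T_H = 300.26 K, so ΔT = 22.11 K.
COP_Carnot = T_C/ΔT = 278.15/22.11 = 12.58.
η_II = COP_actual/COP_Carnot = 1.617/12.58 = 0.1286.

0.13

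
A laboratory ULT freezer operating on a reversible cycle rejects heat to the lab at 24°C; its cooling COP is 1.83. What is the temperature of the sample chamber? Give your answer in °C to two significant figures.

-81 °C

For a Carnot refrigerator COP_R = T_C/(T_H − T_C), so T_C = COP·T_H/(1 + COP).
With T_H = 297.15 K, T_C = 1.83 × 297.15/2.830 = 192.15 K.
Converting, 192.15 K = -81.00°C.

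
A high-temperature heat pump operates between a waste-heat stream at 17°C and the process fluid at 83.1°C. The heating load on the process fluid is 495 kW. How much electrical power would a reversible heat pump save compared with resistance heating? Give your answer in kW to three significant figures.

In absolute terms T_C = 290.15 K and T_H = 356.25 K, so ΔT = 66.10 K.
COP_Carnot = T_H/ΔT = 356.25/66.10 = 5.390.
Resistance heating needs Ẇ_res = Q̇_H = 495.0 kW; the reversible heat pump needs only Ẇ_hp = Q̇_H/COP = 91.84 kW.
Saving = 495.0 − 91.84 = 403.2 kW.

403 kW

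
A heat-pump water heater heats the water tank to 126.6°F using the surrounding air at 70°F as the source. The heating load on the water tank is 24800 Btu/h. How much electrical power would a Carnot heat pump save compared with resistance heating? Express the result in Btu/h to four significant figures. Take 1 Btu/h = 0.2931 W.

In absolute terms T_C = 294.26 K and T_H = 325.71 K, so ΔT = 31.44 K.
COP_Carnot = T_H/ΔT = 325.71/31.44 = 10.36.
Resistance heating needs Ẇ_res = Q̇_H = 24800 Btu/h; the reversible heat pump needs only Ẇ_hp = Q̇_H/COP = 2394 Btu/h.
Saving = 24800 − 2394 = 22410 Btu/h.

22410 Btu/h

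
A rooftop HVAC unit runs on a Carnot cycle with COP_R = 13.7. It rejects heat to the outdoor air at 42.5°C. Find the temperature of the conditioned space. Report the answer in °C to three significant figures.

For a Carnot refrigerator COP_R = T_C/(T_H − T_C), so T_C = COP·T_H/(1 + COP).
With T_H = 315.65 K, T_C = 13.7 × 315.65/14.70 = 294.18 K.
Converting, 294.18 K = 21.03°C.

21.0 °C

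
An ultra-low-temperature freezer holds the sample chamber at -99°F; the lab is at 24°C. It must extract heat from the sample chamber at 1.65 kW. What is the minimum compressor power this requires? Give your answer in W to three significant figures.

797 W

In absolute terms T_C = 200.37 K and T_H = 297.15 K, so ΔT = 96.78 K.
COP_Carnot = T_C/ΔT = 200.37/96.78 = 2.070.
Ẇ_min = Q̇/COP_Carnot = 1.650/2.070 = 0.7969 kW = 796.9 W.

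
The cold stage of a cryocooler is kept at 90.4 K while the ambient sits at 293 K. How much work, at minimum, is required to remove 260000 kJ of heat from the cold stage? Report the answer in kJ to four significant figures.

582700 kJ

The reservoir spacing is ΔT = 293 − 90.4 = 202.6 K.
The reversible limit is COP_R = T_C/ΔT = 0.4462, so W_min = Q_C/COP = Q_C·ΔT/T_C.
W_min = 260000 × 202.6/90.40 = 582700 kJ.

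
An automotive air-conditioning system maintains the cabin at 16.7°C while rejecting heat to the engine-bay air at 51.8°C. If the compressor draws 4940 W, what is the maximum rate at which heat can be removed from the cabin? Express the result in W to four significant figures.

40790 W

In absolute terms T_C = 289.85 K and T_H = 324.95 K, so ΔT = 35.10 K.
COP_Carnot = T_C/ΔT = 289.85/35.10 = 8.258.
Q̇_max = COP_Carnot × Ẇ = 8.258 × 4940 W = 40790 W.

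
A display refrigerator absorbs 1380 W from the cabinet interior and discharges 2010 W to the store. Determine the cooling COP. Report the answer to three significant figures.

2.19

The first law gives Q̇_H = Q̇_C + Ẇ, so the three rates are Q̇_C = 1380, Q̇_H = 2010, Ẇ = 630.0 W.
COP_R = Q̇_C/Ẇ = 1380/630.0 = 2.190.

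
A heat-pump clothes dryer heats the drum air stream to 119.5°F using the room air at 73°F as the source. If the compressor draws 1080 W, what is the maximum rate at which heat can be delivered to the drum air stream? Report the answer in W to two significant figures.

13000 W

In absolute terms T_C = 295.93 K and T_H = 321.76 K, so ΔT = 25.83 K.
COP_Carnot = T_H/ΔT = 321.76/25.83 = 12.46.
Q̇_max = COP_Carnot × Ẇ = 12.46 × 1080 W = 13450 W.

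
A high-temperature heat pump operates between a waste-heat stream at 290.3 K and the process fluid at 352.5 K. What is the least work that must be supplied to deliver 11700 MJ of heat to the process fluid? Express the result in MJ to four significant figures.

2065 MJ

The reservoir spacing is ΔT = 352.5 − 290.3 = 62.20 K.
The reversible limit is COP_HP = T_H/ΔT = 5.667, so W_min = Q_H/COP = Q_H·ΔT/T_H.
W_min = 11700 × 62.20/352.50 = 2065 MJ.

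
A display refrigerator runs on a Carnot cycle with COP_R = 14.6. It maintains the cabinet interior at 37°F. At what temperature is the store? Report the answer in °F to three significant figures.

71.0 °F

COP_R = T_C/(T_H − T_C) gives T_H − T_C = T_C/COP.
With T_C = 275.93 K, T_H = 275.93 × (1 + 1/14.6) = 294.83 K.
Converting, 294.83 K = 71.02°F.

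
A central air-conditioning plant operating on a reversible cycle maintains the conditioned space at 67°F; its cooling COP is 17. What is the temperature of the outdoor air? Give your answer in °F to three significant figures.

98.0 °F

COP_R = T_C/(T_H − T_C) gives T_H − T_C = T_C/COP.
With T_C = 292.59 K, T_H = 292.59 × (1 + 1/17) = 309.81 K.
Converting, 309.81 K = 97.98°F.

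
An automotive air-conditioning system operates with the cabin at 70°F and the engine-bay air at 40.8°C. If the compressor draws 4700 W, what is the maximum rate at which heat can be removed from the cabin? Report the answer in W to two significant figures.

In absolute terms T_C = 294.26 K and T_H = 313.95 K, so ΔT = 19.69 K.
COP_Carnot = T_C/ΔT = 294.26/19.69 = 14.95.
Q̇_max = COP_Carnot × Ẇ = 14.95 × 4700 W = 70240 W.

70000 W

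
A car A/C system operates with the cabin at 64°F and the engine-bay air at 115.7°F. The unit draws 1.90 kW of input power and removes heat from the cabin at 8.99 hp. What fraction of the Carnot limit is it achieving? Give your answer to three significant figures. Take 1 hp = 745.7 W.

0.348

Converting, Q̇_C = 8.990 hp = 6.704 kW, so COP_actual = Q̇_C/Ẇ = 6.704/1.900 = 3.528.
In absolute terms T_C = 290.93 K and T_H = 319.65 K, so ΔT = 28.72 K.
COP_Carnot = T_C/ΔT = 290.93/28.72 = 10.13.
η_II = COP_actual/COP_Carnot = 3.528/10.13 = 0.3483.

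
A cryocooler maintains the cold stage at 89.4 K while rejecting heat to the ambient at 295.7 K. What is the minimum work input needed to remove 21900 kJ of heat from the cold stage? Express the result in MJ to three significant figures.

50.5 MJ

The reservoir spacing is ΔT = 295.7 − 89.4 = 206.3 K.
The reversible limit is COP_R = T_C/ΔT = 0.4333, so W_min = Q_C/COP = Q_C·ΔT/T_C.
W_min = 21900 × 206.3/89.40 = 50540 kJ = 50.54 MJ.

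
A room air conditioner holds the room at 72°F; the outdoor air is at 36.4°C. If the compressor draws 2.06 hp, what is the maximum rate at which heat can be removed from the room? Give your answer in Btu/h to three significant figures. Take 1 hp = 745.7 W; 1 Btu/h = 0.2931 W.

In absolute terms T_C = 295.37 K and T_H = 309.55 K, so ΔT = 14.18 K.
COP_Carnot = T_C/ΔT = 295.37/14.18 = 20.83.
Q̇_max = COP_Carnot × Ẇ = 20.83 × 2.060 hp = 42.92 hp = 109200 Btu/h.

109000 Btu/h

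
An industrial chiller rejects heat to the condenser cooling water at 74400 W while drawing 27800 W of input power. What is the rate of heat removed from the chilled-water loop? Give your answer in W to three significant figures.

For a cyclic device the first law requires Q̇_H = Q̇_C + Ẇ.
Q̇_C = Q̇_H − Ẇ = 46600 W.

46600 W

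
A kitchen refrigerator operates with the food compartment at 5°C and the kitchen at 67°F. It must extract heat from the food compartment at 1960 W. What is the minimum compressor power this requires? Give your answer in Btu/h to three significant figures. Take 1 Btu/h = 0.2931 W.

347 Btu/h

In absolute terms T_C = 278.15 K and T_H = 292.59 K, so ΔT = 14.44 K.
COP_Carnot = T_C/ΔT = 278.15/14.44 = 19.26.
Ẇ_min = Q̇/COP_Carnot = 1960/19.26 = 101.8 W = 347.3 Btu/h.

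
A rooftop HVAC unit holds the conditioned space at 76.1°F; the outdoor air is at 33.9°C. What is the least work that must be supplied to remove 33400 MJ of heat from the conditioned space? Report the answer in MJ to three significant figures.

In absolute terms T_C = 297.65 K and T_H = 307.05 K, so ΔT = 9.400 K.
The reversible limit is COP_R = T_C/ΔT = 31.66, so W_min = Q_C/COP = Q_C·ΔT/T_C.
W_min = 33400 × 9.400/297.65 = 1055 MJ.

1050 MJ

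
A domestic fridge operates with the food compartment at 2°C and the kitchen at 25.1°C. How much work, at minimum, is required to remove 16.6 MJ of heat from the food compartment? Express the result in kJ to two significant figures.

In absolute terms T_C = 275.15 K and T_H = 298.25 K, so ΔT = 23.10 K.
The reversible limit is COP_R = T_C/ΔT = 11.91, so W_min = Q_C/COP = Q_C·ΔT/T_C.
W_min = 16.60 × 23.10/275.15 = 1.394 MJ = 1394 kJ.

1400 kJ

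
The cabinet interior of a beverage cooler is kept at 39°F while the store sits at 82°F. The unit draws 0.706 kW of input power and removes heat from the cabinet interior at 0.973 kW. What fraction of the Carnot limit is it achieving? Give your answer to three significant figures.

COP_actual = Q̇_C/Ẇ = 0.9730/0.7060 = 1.378.
In absolute terms T_C = 277.04 K and T_H = 300.93 K, so ΔT = 23.89 K.
COP_Carnot = T_C/ΔT = 277.04/23.89 = 11.60.
η_II = COP_actual/COP_Carnot = 1.378/11.60 = 0.1188.

0.119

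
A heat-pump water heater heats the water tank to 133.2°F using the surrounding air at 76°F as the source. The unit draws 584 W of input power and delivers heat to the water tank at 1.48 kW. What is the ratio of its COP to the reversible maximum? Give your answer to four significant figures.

0.2445

Converting, Q̇_H = 1.480 kW = 1480 W, so COP_actual = Q̇_H/Ẇ = 1480/584.0 = 2.534.
In absolute terms T_C = 297.59 K and T_H = 329.37 K, so ΔT = 31.78 K.
COP_Carnot = T_H/ΔT = 329.37/31.78 = 10.36.
η_II = COP_actual/COP_Carnot = 2.534/10.36 = 0.2445.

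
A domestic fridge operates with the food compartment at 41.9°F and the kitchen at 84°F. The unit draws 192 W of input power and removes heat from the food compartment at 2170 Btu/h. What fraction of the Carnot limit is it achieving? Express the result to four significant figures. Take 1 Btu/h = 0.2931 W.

Converting, Q̇_C = 2170 Btu/h = 636.0 W, so COP_actual = Q̇_C/Ẇ = 636.0/192.0 = 3.313.
In absolute terms T_C = 278.65 K and T_H = 302.04 K, so ΔT = 23.39 K.
COP_Carnot = T_C/ΔT = 278.65/23.39 = 11.91.
η_II = COP_actual/COP_Carnot = 3.313/11.91 = 0.2781.

0.2781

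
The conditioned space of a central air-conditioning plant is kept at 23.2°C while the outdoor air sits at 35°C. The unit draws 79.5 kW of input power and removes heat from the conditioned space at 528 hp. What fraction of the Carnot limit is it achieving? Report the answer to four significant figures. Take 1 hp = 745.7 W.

0.1972

Converting, Q̇_C = 528.0 hp = 393.7 kW, so COP_actual = Q̇_C/Ẇ = 393.7/79.50 = 4.953.
In absolute terms T_C = 296.35 K and T_H = 308.15 K, so ΔT = 11.80 K.
COP_Carnot = T_C/ΔT = 296.35/11.80 = 25.11.
η_II = COP_actual/COP_Carnot = 4.953/25.11 = 0.1972.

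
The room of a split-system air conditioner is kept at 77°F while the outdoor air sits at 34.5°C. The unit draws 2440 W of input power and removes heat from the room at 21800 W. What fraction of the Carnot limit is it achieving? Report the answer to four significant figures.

COP_actual = Q̇_C/Ẇ = 21800/2440 = 8.934.
In absolute terms T_C = 298.15 K and T_H = 307.65 K, so ΔT = 9.500 K.
COP_Carnot = T_C/ΔT = 298.15/9.500 = 31.38.
η_II = COP_actual/COP_Carnot = 8.934/31.38 = 0.2847.

0.2847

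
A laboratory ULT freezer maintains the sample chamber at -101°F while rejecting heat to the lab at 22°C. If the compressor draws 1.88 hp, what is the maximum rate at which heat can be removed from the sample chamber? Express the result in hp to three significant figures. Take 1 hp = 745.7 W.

3.91 hp

In absolute terms T_C = 199.26 K and T_H = 295.15 K, so ΔT = 95.89 K.
COP_Carnot = T_C/ΔT = 199.26/95.89 = 2.078.
Q̇_max = COP_Carnot × Ẇ = 2.078 × 1.880 hp = 3.907 hp.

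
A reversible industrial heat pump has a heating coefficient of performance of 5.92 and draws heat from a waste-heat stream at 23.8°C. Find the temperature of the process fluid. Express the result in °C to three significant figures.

COP_HP = T_H/(T_H − T_C) rearranges to T_H = COP·T_C/(COP − 1).
With T_C = 296.95 K, T_H = 5.92 × 296.95/4.920 = 357.31 K.
Converting, 357.31 K = 84.16°C.

84.2 °C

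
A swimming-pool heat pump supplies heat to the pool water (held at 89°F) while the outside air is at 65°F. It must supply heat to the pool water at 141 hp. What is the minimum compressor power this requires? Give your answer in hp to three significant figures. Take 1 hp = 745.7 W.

In absolute terms T_C = 291.48 K and T_H = 304.82 K, so ΔT = 13.33 K.
COP_Carnot = T_H/ΔT = 304.82/13.33 = 22.86.
Ẇ_min = Q̇/COP_Carnot = 141.0/22.86 = 6.168 hp.

6.17 hp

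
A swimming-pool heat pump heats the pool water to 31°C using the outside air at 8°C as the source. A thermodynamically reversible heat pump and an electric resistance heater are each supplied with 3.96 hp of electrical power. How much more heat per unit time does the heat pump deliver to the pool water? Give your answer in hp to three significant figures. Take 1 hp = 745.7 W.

In absolute terms T_C = 281.15 K and T_H = 304.15 K, so ΔT = 23.00 K.
COP_Carnot = T_H/ΔT = 304.15/23.00 = 13.22.
The heat pump delivers Q̇_H = COP × Ẇ = 52.37 hp; the resistance heater delivers Ẇ = 3.960 hp.
Extra = (COP − 1)·Ẇ = 48.41 hp.

48.4 hp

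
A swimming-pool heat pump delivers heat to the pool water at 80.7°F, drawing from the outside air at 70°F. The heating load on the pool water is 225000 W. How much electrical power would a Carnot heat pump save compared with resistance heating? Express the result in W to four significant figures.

In absolute terms T_C = 294.26 K and T_H = 300.21 K, so ΔT = 5.944 K.
COP_Carnot = T_H/ΔT = 300.21/5.944 = 50.50.
Resistance heating needs Ẇ_res = Q̇_H = 225000 W; the reversible heat pump needs only Ẇ_hp = Q̇_H/COP = 4455 W.
Saving = 225000 − 4455 = 220500 W.

220500 W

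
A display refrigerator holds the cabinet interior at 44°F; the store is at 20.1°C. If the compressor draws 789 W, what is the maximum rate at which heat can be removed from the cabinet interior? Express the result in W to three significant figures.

16400 W

In absolute terms T_C = 279.82 K and T_H = 293.25 K, so ΔT = 13.43 K.
COP_Carnot = T_C/ΔT = 279.82/13.43 = 20.83.
Q̇_max = COP_Carnot × Ẇ = 20.83 × 789.0 W = 16430 W.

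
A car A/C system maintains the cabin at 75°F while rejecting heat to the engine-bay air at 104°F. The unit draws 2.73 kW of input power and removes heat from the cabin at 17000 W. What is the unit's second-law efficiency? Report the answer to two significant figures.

Converting, Q̇_C = 17000 W = 17.00 kW, so COP_actual = Q̇_C/Ẇ = 17.00/2.730 = 6.227.
In absolute terms T_C = 297.04 K and T_H = 313.15 K, so ΔT = 16.11 K.
COP_Carnot = T_C/ΔT = 297.04/16.11 = 18.44.
η_II = COP_actual/COP_Carnot = 6.227/18.44 = 0.3378.

0.34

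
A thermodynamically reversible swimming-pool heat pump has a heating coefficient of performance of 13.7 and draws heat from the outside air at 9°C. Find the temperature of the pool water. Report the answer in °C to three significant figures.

COP_HP = T_H/(T_H − T_C) rearranges to T_H = COP·T_C/(COP − 1).
With T_C = 282.15 K, T_H = 13.7 × 282.15/12.70 = 304.37 K.
Converting, 304.37 K = 31.22°C.

31.2 °C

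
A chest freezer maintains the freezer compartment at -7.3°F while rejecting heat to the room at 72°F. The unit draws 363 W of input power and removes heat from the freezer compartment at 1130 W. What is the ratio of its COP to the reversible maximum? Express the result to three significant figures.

0.546

COP_actual = Q̇_C/Ẇ = 1130/363.0 = 3.113.
In absolute terms T_C = 251.32 K and T_H = 295.37 K, so ΔT = 44.06 K.
COP_Carnot = T_C/ΔT = 251.32/44.06 = 5.705.
η_II = COP_actual/COP_Carnot = 3.113/5.705 = 0.5457.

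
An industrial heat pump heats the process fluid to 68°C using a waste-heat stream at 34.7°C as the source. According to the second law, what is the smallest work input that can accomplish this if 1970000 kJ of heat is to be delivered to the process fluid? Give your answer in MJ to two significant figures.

In absolute terms T_C = 307.85 K and T_H = 341.15 K, so ΔT = 33.30 K.
The reversible limit is COP_HP = T_H/ΔT = 10.24, so W_min = Q_H/COP = Q_H·ΔT/T_H.
W_min = 1970000 × 33.30/341.15 = 192300 kJ = 192.3 MJ.

190 MJ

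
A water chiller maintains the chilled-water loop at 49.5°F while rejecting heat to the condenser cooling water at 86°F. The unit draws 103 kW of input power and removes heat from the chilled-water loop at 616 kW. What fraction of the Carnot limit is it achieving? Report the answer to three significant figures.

COP_actual = Q̇_C/Ẇ = 616.0/103.0 = 5.981.
In absolute terms T_C = 282.87 K and T_H = 303.15 K, so ΔT = 20.28 K.
COP_Carnot = T_C/ΔT = 282.87/20.28 = 13.95.
η_II = COP_actual/COP_Carnot = 5.981/13.95 = 0.4287.

0.429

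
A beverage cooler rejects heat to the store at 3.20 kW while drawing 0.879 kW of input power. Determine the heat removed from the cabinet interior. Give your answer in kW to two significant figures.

For a cyclic device the first law requires Q̇_H = Q̇_C + Ẇ.
Q̇_C = Q̇_H − Ẇ = 2.321 kW.

2.3 kW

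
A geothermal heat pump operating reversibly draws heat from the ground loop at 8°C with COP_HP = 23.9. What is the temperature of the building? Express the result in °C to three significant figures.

COP_HP = T_H/(T_H − T_C) rearranges to T_H = COP·T_C/(COP − 1).
With T_C = 281.15 K, T_H = 23.9 × 281.15/22.90 = 293.43 K.
Converting, 293.43 K = 20.28°C.

20.3 °C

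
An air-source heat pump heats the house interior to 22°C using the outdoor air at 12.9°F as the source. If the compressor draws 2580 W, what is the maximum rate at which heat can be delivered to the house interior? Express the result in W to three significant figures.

In absolute terms T_C = 262.54 K and T_H = 295.15 K, so ΔT = 32.61 K.
COP_Carnot = T_H/ΔT = 295.15/32.61 = 9.051.
Q̇_max = COP_Carnot × Ẇ = 9.051 × 2580 W = 23350 W.

23400 W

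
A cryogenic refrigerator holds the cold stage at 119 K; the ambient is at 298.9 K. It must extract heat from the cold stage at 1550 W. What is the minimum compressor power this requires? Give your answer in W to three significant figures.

2340 W

The reservoir spacing is ΔT = 298.9 − 119 = 179.9 K.
COP_Carnot = T_C/ΔT = 119.00/179.9 = 0.6615.
Ẇ_min = Q̇/COP_Carnot = 1550/0.6615 = 2343 W.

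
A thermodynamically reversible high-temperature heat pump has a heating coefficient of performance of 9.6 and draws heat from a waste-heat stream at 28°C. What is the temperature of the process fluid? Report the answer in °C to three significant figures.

COP_HP = T_H/(T_H − T_C) rearranges to T_H = COP·T_C/(COP − 1).
With T_C = 301.15 K, T_H = 9.6 × 301.15/8.600 = 336.17 K.
Converting, 336.17 K = 63.02°C.

63.0 °C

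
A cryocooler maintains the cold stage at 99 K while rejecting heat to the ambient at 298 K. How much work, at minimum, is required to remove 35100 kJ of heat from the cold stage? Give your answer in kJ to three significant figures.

The reservoir spacing is ΔT = 298 − 99 = 199.0 K.
The reversible limit is COP_R = T_C/ΔT = 0.4975, so W_min = Q_C/COP = Q_C·ΔT/T_C.
W_min = 35100 × 199.0/99.00 = 70550 kJ.

70600 kJ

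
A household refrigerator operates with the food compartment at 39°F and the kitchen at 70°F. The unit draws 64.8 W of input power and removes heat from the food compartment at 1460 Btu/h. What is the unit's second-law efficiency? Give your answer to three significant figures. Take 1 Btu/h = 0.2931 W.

0.411

Converting, Q̇_C = 1460 Btu/h = 427.9 W, so COP_actual = Q̇_C/Ẇ = 427.9/64.80 = 6.604.
In absolute terms T_C = 277.04 K and T_H = 294.26 K, so ΔT = 17.22 K.
COP_Carnot = T_C/ΔT = 277.04/17.22 = 16.09.
η_II = COP_actual/COP_Carnot = 6.604/16.09 = 0.4105.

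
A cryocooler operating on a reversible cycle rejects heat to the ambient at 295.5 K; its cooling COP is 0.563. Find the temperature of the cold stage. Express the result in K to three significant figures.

106 K

For a Carnot refrigerator COP_R = T_C/(T_H − T_C), so T_C = COP·T_H/(1 + COP).
With T_H = 295.50 K, T_C = 0.563 × 295.50/1.563 = 106.44 K.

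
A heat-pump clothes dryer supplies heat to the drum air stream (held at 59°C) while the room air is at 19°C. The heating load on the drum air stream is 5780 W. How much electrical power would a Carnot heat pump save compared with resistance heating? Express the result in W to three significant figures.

5080 W

In absolute terms T_C = 292.15 K and T_H = 332.15 K, so ΔT = 40.00 K.
COP_Carnot = T_H/ΔT = 332.15/40.00 = 8.304.
Resistance heating needs Ẇ_res = Q̇_H = 5780 W; the reversible heat pump needs only Ẇ_hp = Q̇_H/COP = 696.1 W.
Saving = 5780 − 696.1 = 5084 W.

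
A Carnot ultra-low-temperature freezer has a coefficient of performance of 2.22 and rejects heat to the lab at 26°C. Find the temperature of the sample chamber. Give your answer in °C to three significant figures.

For a Carnot refrigerator COP_R = T_C/(T_H − T_C), so T_C = COP·T_H/(1 + COP).
With T_H = 299.15 K, T_C = 2.22 × 299.15/3.220 = 206.25 K.
Converting, 206.25 K = -66.90°C.

-66.9 °C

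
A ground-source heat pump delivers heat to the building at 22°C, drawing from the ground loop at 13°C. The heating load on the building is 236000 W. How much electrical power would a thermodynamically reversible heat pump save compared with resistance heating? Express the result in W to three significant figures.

In absolute terms T_C = 286.15 K and T_H = 295.15 K, so ΔT = 9.000 K.
COP_Carnot = T_H/ΔT = 295.15/9.000 = 32.79.
Resistance heating needs Ẇ_res = Q̇_H = 236000 W; the reversible heat pump needs only Ẇ_hp = Q̇_H/COP = 7196 W.
Saving = 236000 − 7196 = 228800 W.

229000 W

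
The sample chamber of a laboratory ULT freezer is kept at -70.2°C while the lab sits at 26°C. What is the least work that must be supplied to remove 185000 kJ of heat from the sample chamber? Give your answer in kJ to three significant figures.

In absolute terms T_C = 202.95 K and T_H = 299.15 K, so ΔT = 96.20 K.
The reversible limit is COP_R = T_C/ΔT = 2.110, so W_min = Q_C/COP = Q_C·ΔT/T_C.
W_min = 185000 × 96.20/202.95 = 87690 kJ.

87700 kJ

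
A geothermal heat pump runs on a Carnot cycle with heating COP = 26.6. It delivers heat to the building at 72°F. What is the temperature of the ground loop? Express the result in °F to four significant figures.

52.01 °F

COP_HP = T_H/(T_H − T_C) gives T_H − T_C = T_H/COP.
With T_H = 295.37 K, T_C = 295.37 × (1 − 1/26.6) = 284.27 K.
Converting, 284.27 K = 52.01°F.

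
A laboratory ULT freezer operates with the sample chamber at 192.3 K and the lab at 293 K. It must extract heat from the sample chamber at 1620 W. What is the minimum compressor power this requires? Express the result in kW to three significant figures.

The reservoir spacing is ΔT = 293 − 192.3 = 100.7 K.
COP_Carnot = T_C/ΔT = 192.30/100.7 = 1.910.
Ẇ_min = Q̇/COP_Carnot = 1620/1.910 = 848.3 W = 0.8483 kW.

0.848 kW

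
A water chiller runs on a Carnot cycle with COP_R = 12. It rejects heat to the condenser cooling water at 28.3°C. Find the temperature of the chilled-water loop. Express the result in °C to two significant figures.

5.1 °C

For a Carnot refrigerator COP_R = T_C/(T_H − T_C), so T_C = COP·T_H/(1 + COP).
With T_H = 301.45 K, T_C = 12 × 301.45/13.00 = 278.26 K.
Converting, 278.26 K = 5.11°C.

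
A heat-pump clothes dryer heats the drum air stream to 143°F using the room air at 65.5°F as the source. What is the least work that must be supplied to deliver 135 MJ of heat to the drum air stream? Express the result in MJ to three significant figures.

17.4 MJ

In absolute terms T_C = 291.76 K and T_H = 334.82 K, so ΔT = 43.06 K.
The reversible limit is COP_HP = T_H/ΔT = 7.776, so W_min = Q_H/COP = Q_H·ΔT/T_H.
W_min = 135.0 × 43.06/334.82 = 17.36 MJ.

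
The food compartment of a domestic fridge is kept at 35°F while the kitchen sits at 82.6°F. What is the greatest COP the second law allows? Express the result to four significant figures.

10.39

In absolute terms T_C = 274.82 K and T_H = 301.26 K, so ΔT = 26.44 K.
For a reversible cycle, COP_Carnot = T_C/ΔT = 274.82/26.44 = 10.39.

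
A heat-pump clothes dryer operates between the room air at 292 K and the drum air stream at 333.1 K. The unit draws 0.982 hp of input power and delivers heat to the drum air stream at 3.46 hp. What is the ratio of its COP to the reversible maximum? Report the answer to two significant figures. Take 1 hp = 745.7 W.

COP_actual = Q̇_H/Ẇ = 3.460/0.9820 = 3.523.
The reservoir spacing is ΔT = 333.1 − 292 = 41.10 K.
COP_Carnot = T_H/ΔT = 333.10/41.10 = 8.105.
η_II = COP_actual/COP_Carnot = 3.523/8.105 = 0.4347.

0.43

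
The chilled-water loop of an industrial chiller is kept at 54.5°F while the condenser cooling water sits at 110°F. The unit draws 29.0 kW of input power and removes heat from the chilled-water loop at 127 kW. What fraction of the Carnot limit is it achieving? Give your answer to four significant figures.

0.4727

COP_actual = Q̇_C/Ẇ = 127.0/29.00 = 4.379.
In absolute terms T_C = 285.65 K and T_H = 316.48 K, so ΔT = 30.83 K.
COP_Carnot = T_C/ΔT = 285.65/30.83 = 9.264.
η_II = COP_actual/COP_Carnot = 4.379/9.264 = 0.4727.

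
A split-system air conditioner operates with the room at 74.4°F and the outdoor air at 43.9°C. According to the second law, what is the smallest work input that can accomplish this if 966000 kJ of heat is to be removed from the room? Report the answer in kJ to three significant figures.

In absolute terms T_C = 296.71 K and T_H = 317.05 K, so ΔT = 20.34 K.
The reversible limit is COP_R = T_C/ΔT = 14.58, so W_min = Q_C/COP = Q_C·ΔT/T_C.
W_min = 966000 × 20.34/296.71 = 66240 kJ.

66200 kJ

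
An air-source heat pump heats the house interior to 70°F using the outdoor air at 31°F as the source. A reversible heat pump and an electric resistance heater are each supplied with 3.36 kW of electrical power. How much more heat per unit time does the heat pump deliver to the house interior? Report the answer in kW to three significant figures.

In absolute terms T_C = 272.59 K and T_H = 294.26 K, so ΔT = 21.67 K.
COP_Carnot = T_H/ΔT = 294.26/21.67 = 13.58.
The heat pump delivers Q̇_H = COP × Ẇ = 45.63 kW; the resistance heater delivers Ẇ = 3.360 kW.
Extra = (COP − 1)·Ẇ = 42.27 kW.

42.3 kW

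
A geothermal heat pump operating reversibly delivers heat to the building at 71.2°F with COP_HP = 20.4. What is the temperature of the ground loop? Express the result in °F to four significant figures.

COP_HP = T_H/(T_H − T_C) gives T_H − T_C = T_H/COP.
With T_H = 294.93 K, T_C = 294.93 × (1 − 1/20.4) = 280.47 K.
Converting, 280.47 K = 45.18°F.

45.18 °F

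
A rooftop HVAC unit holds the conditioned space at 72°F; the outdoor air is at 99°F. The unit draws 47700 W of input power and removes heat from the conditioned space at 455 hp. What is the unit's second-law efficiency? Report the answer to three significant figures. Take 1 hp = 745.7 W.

Converting, Q̇_C = 455.0 hp = 339300 W, so COP_actual = Q̇_C/Ẇ = 339300/47700 = 7.113.
In absolute terms T_C = 295.37 K and T_H = 310.37 K, so ΔT = 15.00 K.
COP_Carnot = T_C/ΔT = 295.37/15.00 = 19.69.
η_II = COP_actual/COP_Carnot = 7.113/19.69 = 0.3612.

0.361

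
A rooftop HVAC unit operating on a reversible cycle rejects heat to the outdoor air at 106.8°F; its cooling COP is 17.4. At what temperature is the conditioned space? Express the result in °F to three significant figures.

For a Carnot refrigerator COP_R = T_C/(T_H − T_C), so T_C = COP·T_H/(1 + COP).
With T_H = 314.71 K, T_C = 17.4 × 314.71/18.40 = 297.60 K.
Converting, 297.60 K = 76.01°F.

76.0 °F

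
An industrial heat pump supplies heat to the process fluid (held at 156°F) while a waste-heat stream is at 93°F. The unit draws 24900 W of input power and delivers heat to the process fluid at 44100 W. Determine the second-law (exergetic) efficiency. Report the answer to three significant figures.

0.181

COP_actual = Q̇_H/Ẇ = 44100/24900 = 1.771.
In absolute terms T_C = 307.04 K and T_H = 342.04 K, so ΔT = 35.00 K.
COP_Carnot = T_H/ΔT = 342.04/35.00 = 9.773.
η_II = COP_actual/COP_Carnot = 1.771/9.773 = 0.1812.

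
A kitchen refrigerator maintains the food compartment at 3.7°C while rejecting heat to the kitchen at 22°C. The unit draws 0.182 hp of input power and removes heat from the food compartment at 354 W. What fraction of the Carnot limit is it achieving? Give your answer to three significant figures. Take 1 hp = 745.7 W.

0.172

Converting, Q̇_C = 354.0 W = 0.4747 hp, so COP_actual = Q̇_C/Ẇ = 0.4747/0.1820 = 2.608.
In absolute terms T_C = 276.85 K and T_H = 295.15 K, so ΔT = 18.30 K.
COP_Carnot = T_C/ΔT = 276.85/18.30 = 15.13.
η_II = COP_actual/COP_Carnot = 2.608/15.13 = 0.1724.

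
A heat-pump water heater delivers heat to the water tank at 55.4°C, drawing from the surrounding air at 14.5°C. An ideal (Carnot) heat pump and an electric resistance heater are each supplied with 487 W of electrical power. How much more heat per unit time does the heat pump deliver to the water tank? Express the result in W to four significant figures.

3425 W

In absolute terms T_C = 287.65 K and T_H = 328.55 K, so ΔT = 40.90 K.
COP_Carnot = T_H/ΔT = 328.55/40.90 = 8.033.
The heat pump delivers Q̇_H = COP × Ẇ = 3912 W; the resistance heater delivers Ẇ = 487.0 W.
Extra = (COP − 1)·Ẇ = 3425 W.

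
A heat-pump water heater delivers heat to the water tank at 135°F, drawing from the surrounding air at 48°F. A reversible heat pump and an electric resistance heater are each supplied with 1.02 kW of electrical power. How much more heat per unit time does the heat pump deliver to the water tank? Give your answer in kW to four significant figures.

In absolute terms T_C = 282.04 K and T_H = 330.37 K, so ΔT = 48.33 K.
COP_Carnot = T_H/ΔT = 330.37/48.33 = 6.835.
The heat pump delivers Q̇_H = COP × Ẇ = 6.972 kW; the resistance heater delivers Ẇ = 1.020 kW.
Extra = (COP − 1)·Ẇ = 5.952 kW.

5.952 kW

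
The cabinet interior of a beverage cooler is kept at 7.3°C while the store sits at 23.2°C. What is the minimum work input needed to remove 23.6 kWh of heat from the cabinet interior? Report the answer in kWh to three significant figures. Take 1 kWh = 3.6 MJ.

1.34 kWh

In absolute terms T_C = 280.45 K and T_H = 296.35 K, so ΔT = 15.90 K.
The reversible limit is COP_R = T_C/ΔT = 17.64, so W_min = Q_C/COP = Q_C·ΔT/T_C.
W_min = 23.60 × 15.90/280.45 = 1.338 kWh.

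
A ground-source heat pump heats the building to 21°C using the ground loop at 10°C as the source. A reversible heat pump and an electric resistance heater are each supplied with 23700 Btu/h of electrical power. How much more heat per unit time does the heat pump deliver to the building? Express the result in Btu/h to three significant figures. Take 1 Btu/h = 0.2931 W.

610000 Btu/h

In absolute terms T_C = 283.15 K and T_H = 294.15 K, so ΔT = 11.00 K.
COP_Carnot = T_H/ΔT = 294.15/11.00 = 26.74.
The heat pump delivers Q̇_H = COP × Ẇ = 633800 Btu/h; the resistance heater delivers Ẇ = 23700 Btu/h.
Extra = (COP − 1)·Ẇ = 610100 Btu/h.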